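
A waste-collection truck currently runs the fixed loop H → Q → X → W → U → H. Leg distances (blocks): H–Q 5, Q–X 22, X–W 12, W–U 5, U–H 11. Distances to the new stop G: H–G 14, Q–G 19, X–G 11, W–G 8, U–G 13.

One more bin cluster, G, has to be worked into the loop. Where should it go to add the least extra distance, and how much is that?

Insertion cost between consecutive stops i–j is d(i,G) + d(G,j) − d(i,j):
  between H and Q: 14 + 19 − 5 = 28
  between Q and X: 19 + 11 − 22 = 8
  between X and W: 11 + 8 − 12 = 7
  between W and U: 8 + 13 − 5 = 16
  between U and H: 13 + 14 − 11 = 16
Cheapest insertion is between X and W, adding 7.
New total = 55 + 7 = 62.

+7 blocks — insert G between X and W.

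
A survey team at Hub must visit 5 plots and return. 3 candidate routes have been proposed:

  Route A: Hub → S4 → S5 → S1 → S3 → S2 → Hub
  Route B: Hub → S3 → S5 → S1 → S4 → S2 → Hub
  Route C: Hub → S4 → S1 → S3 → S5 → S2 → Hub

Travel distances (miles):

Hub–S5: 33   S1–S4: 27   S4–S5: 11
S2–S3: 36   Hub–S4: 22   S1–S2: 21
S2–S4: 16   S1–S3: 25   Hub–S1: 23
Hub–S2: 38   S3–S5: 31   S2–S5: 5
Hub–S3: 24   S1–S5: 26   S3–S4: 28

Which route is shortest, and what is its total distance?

Route A: 22 + 11 + 26 + 25 + 36 + 38 = 158
Route B: 24 + 31 + 26 + 27 + 16 + 38 = 162
Route C: 22 + 27 + 25 + 31 + 5 + 38 = 148

148 miles — Route C is the shortest.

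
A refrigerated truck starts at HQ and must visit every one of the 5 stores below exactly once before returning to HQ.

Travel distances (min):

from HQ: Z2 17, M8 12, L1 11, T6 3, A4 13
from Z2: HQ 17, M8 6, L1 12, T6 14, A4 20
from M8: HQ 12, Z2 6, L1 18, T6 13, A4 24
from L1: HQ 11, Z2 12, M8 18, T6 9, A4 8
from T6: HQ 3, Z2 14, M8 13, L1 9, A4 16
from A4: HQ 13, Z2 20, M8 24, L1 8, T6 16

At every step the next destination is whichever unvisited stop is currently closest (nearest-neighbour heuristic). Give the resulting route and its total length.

From HQ: distances to unvisited — T6=3, L1=11, M8=12, A4=13, Z2=17. Nearest is T6 (3).
From T6: distances to unvisited — L1=9, M8=13, Z2=14, A4=16. Nearest is L1 (9).
From L1: distances to unvisited — A4=8, Z2=12, M8=18. Nearest is A4 (8).
From A4: distances to unvisited — Z2=20, M8=24. Nearest is Z2 (20).
From Z2: distances to unvisited — M8=6. Nearest is M8 (6).
Return M8→HQ: 12.
Total = 3 + 9 + 8 + 20 + 6 + 12 = 58.

Nearest-neighbour total = 58 min; route HQ → T6 → L1 → A4 → Z2 → M8 → HQ.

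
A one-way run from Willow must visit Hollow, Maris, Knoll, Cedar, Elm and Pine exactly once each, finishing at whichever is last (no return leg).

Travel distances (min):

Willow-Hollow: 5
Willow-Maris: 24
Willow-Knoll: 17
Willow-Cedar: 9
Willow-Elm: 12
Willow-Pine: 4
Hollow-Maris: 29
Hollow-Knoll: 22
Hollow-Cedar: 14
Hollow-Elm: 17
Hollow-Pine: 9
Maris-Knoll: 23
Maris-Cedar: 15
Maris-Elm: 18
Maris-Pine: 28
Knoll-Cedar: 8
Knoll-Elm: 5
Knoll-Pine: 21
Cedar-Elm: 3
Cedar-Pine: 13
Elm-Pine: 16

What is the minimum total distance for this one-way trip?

There are 6! = 720 possible orderings.
Willow→Hollow→Maris→Knoll→Cedar→Elm→Pine: 5+29+23+8+3+16 = 84
Willow→Hollow→Maris→Knoll→Cedar→Pine→Elm: 5+29+23+8+13+16 = 94
Willow→Hollow→Maris→Knoll→Elm→Cedar→Pine: 5+29+23+5+3+13 = 78
Willow→Hollow→Maris→Knoll→Elm→Pine→Cedar: 5+29+23+5+16+13 = 91
Willow→Hollow→Maris→Knoll→Pine→Cedar→Elm: 5+29+23+21+13+3 = 94
Willow→Hollow→Maris→Knoll→Pine→Elm→Cedar: 5+29+23+21+16+3 = 97
Willow→Hollow→Maris→Cedar→Knoll→Elm→Pine: 5+29+15+8+5+16 = 78
Willow→Hollow→Maris→Cedar→Knoll→Pine→Elm: 5+29+15+8+21+16 = 94
… (712 more)
Willow→Hollow→Pine→Knoll→Elm→Cedar→Maris: 5+9+21+5+3+15 = 58  ← best
The minimum is 58.
One shortest path: Willow → Hollow → Pine → Knoll → Elm → Cedar → Maris.

Shortest open route: 58 min.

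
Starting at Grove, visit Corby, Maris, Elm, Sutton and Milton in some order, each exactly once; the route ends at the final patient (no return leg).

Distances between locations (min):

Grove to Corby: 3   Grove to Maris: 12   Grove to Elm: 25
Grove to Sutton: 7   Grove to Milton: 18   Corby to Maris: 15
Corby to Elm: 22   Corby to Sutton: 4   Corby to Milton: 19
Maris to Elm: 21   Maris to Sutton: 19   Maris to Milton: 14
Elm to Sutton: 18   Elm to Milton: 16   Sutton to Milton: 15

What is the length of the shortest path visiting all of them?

There are 5! = 120 possible orderings.
Grove - Corby - Maris - Elm - Sutton - Milton: 3+15+21+18+15 = 72
Grove - Corby - Maris - Elm - Milton - Sutton: 3+15+21+16+15 = 70
Grove - Corby - Maris - Sutton - Elm - Milton: 3+15+19+18+16 = 71
Grove - Corby - Maris - Sutton - Milton - Elm: 3+15+19+15+16 = 68
Grove - Corby - Maris - Milton - Elm - Sutton: 3+15+14+16+18 = 66
Grove - Corby - Maris - Milton - Sutton - Elm: 3+15+14+15+18 = 65
Grove - Corby - Elm - Maris - Sutton - Milton: 3+22+21+19+15 = 80
Grove - Corby - Elm - Maris - Milton - Sutton: 3+22+21+14+15 = 75
Grove - Corby - Elm - Sutton - Maris - Milton: 3+22+18+19+14 = 76
Grove - Corby - Elm - Sutton - Milton - Maris: 3+22+18+15+14 = 72
Grove - Corby - Elm - Milton - Maris - Sutton: 3+22+16+14+19 = 74
Grove - Corby - Elm - Milton - Sutton - Maris: 3+22+16+15+19 = 75
Grove - Corby - Sutton - Maris - Elm - Milton: 3+4+19+21+16 = 63
Grove - Corby - Sutton - Maris - Milton - Elm: 3+4+19+14+16 = 56
… (106 more)
Grove - Corby - Sutton - Elm - Milton - Maris: 3+4+18+16+14 = 55  ← best
The minimum is 55.
One shortest path: Grove → Corby → Sutton → Elm → Milton → Maris.

Shortest open route: 55 min.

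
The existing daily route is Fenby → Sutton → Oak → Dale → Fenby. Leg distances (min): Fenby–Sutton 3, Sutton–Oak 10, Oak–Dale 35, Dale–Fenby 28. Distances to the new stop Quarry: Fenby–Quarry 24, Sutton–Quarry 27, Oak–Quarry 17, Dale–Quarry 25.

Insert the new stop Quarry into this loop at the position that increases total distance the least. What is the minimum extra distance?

Insertion cost between consecutive stops i–j is d(i,Quarry) + d(Quarry,j) − d(i,j):
  between Fenby and Sutton: 24 + 27 − 3 = 48
  between Sutton and Oak: 27 + 17 − 10 = 34
  between Oak and Dale: 17 + 25 − 35 = 7
  between Dale and Fenby: 25 + 24 − 28 = 21
Cheapest insertion is between Oak and Dale, adding 7.
New total = 76 + 7 = 83.

Adding 7 min by placing Quarry on the Oak–Dale leg.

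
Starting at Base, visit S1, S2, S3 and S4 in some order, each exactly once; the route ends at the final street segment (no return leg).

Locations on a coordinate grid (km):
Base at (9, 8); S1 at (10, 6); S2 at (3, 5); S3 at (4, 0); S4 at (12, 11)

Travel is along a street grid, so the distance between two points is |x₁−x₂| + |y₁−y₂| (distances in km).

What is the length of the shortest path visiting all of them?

27 km — the minimum one-way total.

There are 4! = 24 possible orderings.
Base - S1 - S2 - S3 - S4: 3+8+6+19 = 36
Base - S1 - S2 - S4 - S3: 3+8+15+19 = 45
Base - S1 - S3 - S2 - S4: 3+12+6+15 = 36
Base - S1 - S3 - S4 - S2: 3+12+19+15 = 49
Base - S1 - S4 - S2 - S3: 3+7+15+6 = 31
Base - S1 - S4 - S3 - S2: 3+7+19+6 = 35
Base - S2 - S1 - S3 - S4: 9+8+12+19 = 48
Base - S2 - S1 - S4 - S3: 9+8+7+19 = 43
Base - S2 - S3 - S1 - S4: 9+6+12+7 = 34
Base - S2 - S3 - S4 - S1: 9+6+19+7 = 41
Base - S2 - S4 - S1 - S3: 9+15+7+12 = 43
Base - S2 - S4 - S3 - S1: 9+15+19+12 = 55
Base - S3 - S1 - S2 - S4: 13+12+8+15 = 48
Base - S3 - S1 - S4 - S2: 13+12+7+15 = 47
… (10 more)
Base - S4 - S1 - S2 - S3: 6+7+8+6 = 27  ← best
The minimum is 27.
One shortest path: Base → S4 → S1 → S2 → S3.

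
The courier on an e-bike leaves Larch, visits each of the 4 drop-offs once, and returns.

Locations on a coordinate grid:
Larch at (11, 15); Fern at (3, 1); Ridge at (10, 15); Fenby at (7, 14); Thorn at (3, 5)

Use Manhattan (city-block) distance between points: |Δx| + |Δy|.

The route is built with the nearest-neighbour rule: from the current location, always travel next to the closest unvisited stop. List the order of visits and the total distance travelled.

Larch → [Ridge:1 / Fenby:5 / Thorn:18 / Fern:22] → Ridge (1)
Ridge → [Fenby:4 / Thorn:17 / Fern:21] → Fenby (4)
Fenby → [Thorn:13 / Fern:17] → Thorn (13)
Thorn → [Fern:4] → Fern (4)
Return Fern→Larch: 22.
Total = 1 + 4 + 13 + 4 + 22 = 44.

44 along Larch → Ridge → Fenby → Thorn → Fern → Larch.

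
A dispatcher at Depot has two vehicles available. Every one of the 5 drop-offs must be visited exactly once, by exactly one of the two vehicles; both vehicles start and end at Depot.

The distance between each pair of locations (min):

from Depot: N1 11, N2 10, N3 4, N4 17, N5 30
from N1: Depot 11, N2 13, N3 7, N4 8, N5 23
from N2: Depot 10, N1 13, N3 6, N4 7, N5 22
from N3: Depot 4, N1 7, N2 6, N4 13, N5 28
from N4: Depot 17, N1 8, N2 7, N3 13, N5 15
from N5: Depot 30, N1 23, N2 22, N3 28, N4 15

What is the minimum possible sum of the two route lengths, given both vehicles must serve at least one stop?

Try each way of splitting the stops between the two vehicles (each non-empty) and, for each split, find the best tour for each vehicle:
  {N1} + {N2, N3, N4, N5}: 22 + 62 = 84
  {N2} + {N1, N3, N4, N5}: 20 + 64 = 84
  {N1, N2} + {N3, N4, N5}: 34 + 62 = 96
  {N3} + {N1, N2, N4, N5}: 8 + 66 = 74
  {N1, N3} + {N2, N4, N5}: 22 + 62 = 84
  {N2, N3} + {N1, N4, N5}: 20 + 64 = 84
  … (15 splits in total)
Best: vehicle 1 Depot → N3 → Depot = 8; vehicle 2 Depot → N1 → N4 → N5 → N2 → Depot = 66; combined 74.

Minimum combined distance: 74 min.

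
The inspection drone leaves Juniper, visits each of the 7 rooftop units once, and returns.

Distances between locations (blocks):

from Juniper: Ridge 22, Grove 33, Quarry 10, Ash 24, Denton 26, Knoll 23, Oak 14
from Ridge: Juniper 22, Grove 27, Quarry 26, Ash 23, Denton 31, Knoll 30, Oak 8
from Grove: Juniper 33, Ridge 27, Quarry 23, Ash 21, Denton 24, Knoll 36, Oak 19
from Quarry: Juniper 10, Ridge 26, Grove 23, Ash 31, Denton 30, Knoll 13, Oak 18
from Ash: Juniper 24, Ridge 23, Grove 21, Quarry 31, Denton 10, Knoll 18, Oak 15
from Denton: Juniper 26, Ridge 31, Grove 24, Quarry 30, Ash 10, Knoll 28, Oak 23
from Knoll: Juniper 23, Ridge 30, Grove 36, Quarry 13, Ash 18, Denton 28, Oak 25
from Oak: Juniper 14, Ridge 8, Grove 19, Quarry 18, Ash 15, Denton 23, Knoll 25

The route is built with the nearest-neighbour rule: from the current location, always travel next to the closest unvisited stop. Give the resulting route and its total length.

At Juniper the remaining stops are Quarry 10, Oak 14, Ridge 22, Knoll 23, Ash 24, Denton 26, Grove 33; go to Quarry.
At Quarry the remaining stops are Knoll 13, Oak 18, Grove 23, Ridge 26, Denton 30, Ash 31; go to Knoll.
At Knoll the remaining stops are Ash 18, Oak 25, Denton 28, Ridge 30, Grove 36; go to Ash.
At Ash the remaining stops are Denton 10, Oak 15, Grove 21, Ridge 23; go to Denton.
At Denton the remaining stops are Oak 23, Grove 24, Ridge 31; go to Oak.
At Oak the remaining stops are Ridge 8, Grove 19; go to Ridge.
At Ridge the remaining stops are Grove 27; go to Grove.
Return Grove→Juniper: 33.
Total = 10 + 13 + 18 + 10 + 23 + 8 + 27 + 33 = 142.

142 blocks along Juniper → Quarry → Knoll → Ash → Denton → Oak → Ridge → Grove → Juniper.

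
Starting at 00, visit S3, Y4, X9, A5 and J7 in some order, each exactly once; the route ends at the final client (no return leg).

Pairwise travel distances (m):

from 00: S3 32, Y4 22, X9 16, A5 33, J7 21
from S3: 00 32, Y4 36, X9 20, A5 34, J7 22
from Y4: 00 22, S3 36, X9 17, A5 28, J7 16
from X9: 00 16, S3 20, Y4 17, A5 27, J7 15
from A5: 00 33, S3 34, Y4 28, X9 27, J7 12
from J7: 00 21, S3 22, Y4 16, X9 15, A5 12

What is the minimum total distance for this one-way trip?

There are 5! = 120 possible orderings.
00 - S3 - Y4 - X9 - A5 - J7: 32+36+17+27+12 = 124
00 - S3 - Y4 - X9 - J7 - A5: 32+36+17+15+12 = 112
00 - S3 - Y4 - A5 - X9 - J7: 32+36+28+27+15 = 138
00 - S3 - Y4 - A5 - J7 - X9: 32+36+28+12+15 = 123
00 - S3 - Y4 - J7 - X9 - A5: 32+36+16+15+27 = 126
00 - S3 - Y4 - J7 - A5 - X9: 32+36+16+12+27 = 123
00 - S3 - X9 - Y4 - A5 - J7: 32+20+17+28+12 = 109
00 - S3 - X9 - Y4 - J7 - A5: 32+20+17+16+12 = 97
00 - S3 - X9 - A5 - Y4 - J7: 32+20+27+28+16 = 123
00 - S3 - X9 - A5 - J7 - Y4: 32+20+27+12+16 = 107
00 - S3 - X9 - J7 - Y4 - A5: 32+20+15+16+28 = 111
00 - S3 - X9 - J7 - A5 - Y4: 32+20+15+12+28 = 107
00 - S3 - A5 - Y4 - X9 - J7: 32+34+28+17+15 = 126
00 - S3 - A5 - Y4 - J7 - X9: 32+34+28+16+15 = 125
… (106 more)
00 - Y4 - X9 - S3 - J7 - A5: 22+17+20+22+12 = 93  ← best
The minimum is 93.
One shortest path: 00 → Y4 → X9 → S3 → J7 → A5.

93 m — the minimum one-way total.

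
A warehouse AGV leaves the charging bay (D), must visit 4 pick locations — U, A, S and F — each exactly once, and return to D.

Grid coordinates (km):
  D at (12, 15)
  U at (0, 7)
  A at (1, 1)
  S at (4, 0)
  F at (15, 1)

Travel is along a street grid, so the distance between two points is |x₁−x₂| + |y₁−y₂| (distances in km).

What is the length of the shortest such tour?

Shortest round trip = 60 km.

There are 12 distinct closed tours to check (reversals are equivalent).
D → U → A → S → F → D: 20+7+4+12+17 = 60
D → U → A → F → S → D: 20+7+14+12+23 = 76
D → U → S → A → F → D: 20+11+4+14+17 = 66
D → U → S → F → A → D: 20+11+12+14+25 = 82
D → U → F → A → S → D: 20+21+14+4+23 = 82
D → U → F → S → A → D: 20+21+12+4+25 = 82
D → A → U → S → F → D: 25+7+11+12+17 = 72
D → A → U → F → S → D: 25+7+21+12+23 = 88
D → A → S → U → F → D: 25+4+11+21+17 = 78
D → A → F → U → S → D: 25+14+21+11+23 = 94
D → S → U → A → F → D: 23+11+7+14+17 = 72
D → S → A → U → F → D: 23+4+7+21+17 = 72
The minimum is 60.
One optimal route: D → U → A → S → F → D (or its reverse).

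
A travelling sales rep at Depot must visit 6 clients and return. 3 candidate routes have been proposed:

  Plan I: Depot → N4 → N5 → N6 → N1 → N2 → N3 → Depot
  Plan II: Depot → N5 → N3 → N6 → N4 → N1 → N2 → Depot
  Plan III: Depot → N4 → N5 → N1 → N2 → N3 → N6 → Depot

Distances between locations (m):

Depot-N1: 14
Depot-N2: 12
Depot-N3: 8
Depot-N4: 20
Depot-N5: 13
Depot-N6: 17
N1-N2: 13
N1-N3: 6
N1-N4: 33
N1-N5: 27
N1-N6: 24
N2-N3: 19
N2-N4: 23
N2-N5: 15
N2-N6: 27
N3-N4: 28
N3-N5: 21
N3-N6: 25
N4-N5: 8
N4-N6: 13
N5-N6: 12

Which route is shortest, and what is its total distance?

Shortest is Plan I, total 104 m.

Plan I: 20 + 8 + 12 + 24 + 13 + 19 + 8 = 104
Plan II: 13 + 21 + 25 + 13 + 33 + 13 + 12 = 130
Plan III: 20 + 8 + 27 + 13 + 19 + 25 + 17 = 129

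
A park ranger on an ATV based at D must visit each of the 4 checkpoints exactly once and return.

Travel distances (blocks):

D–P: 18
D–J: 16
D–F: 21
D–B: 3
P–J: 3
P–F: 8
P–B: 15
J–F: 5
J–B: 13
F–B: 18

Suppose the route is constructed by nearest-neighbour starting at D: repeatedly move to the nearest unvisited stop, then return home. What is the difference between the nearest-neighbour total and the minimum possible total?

Excess over optimum: 1 blocks.

D: B=3, J=16, P=18, F=21 ⇒ B
B: J=13, P=15, F=18 ⇒ J
J: P=3, F=5 ⇒ P
P: F=8 ⇒ F
NN route D → B → J → P → F → D costs 48.
Optimal: D → P → J → F → B → D costs 47 (by enumerating all 12 distinct tours).
Excess = 48 − 47 = 1.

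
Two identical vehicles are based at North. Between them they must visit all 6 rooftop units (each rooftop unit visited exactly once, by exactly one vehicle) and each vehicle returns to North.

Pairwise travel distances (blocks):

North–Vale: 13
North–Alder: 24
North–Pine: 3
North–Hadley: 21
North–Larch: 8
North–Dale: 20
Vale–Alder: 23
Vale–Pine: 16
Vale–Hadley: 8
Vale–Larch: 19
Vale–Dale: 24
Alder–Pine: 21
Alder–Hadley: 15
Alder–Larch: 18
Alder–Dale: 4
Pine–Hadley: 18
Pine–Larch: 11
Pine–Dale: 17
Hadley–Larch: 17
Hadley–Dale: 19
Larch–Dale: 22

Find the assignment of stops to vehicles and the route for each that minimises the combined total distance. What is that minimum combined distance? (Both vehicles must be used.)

Try each way of splitting the stops between the two vehicles (each non-empty) and, for each split, find the best tour for each vehicle:
  {Vale} + {Alder, Pine, Hadley, Larch, Dale}: 26 + 64 = 90
  {Alder} + {Vale, Pine, Hadley, Larch, Dale}: 48 + 74 = 122
  {Vale, Alder} + {Pine, Hadley, Larch, Dale}: 60 + 64 = 124
  {Pine} + {Vale, Alder, Hadley, Larch, Dale}: 6 + 70 = 76
  {Vale, Pine} + {Alder, Hadley, Larch, Dale}: 32 + 64 = 96
  {Alder, Pine} + {Vale, Hadley, Larch, Dale}: 48 + 70 = 118
  … (31 splits in total)
Best: vehicle 1 North → Pine → North = 6; vehicle 2 North → Vale → Hadley → Alder → Dale → Larch → North = 70; combined 76.

Minimum combined distance: 76 blocks.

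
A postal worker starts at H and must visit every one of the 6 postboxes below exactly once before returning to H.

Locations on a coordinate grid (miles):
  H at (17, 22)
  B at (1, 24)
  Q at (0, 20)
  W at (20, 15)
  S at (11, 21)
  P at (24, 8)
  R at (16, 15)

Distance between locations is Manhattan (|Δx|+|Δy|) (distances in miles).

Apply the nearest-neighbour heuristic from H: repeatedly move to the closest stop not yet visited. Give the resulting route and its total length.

Nearest-neighbour total = 92 miles; route H → S → R → W → P → Q → B → H.

At H the remaining stops are S 7, R 8, W 10, B 18, Q 19, P 21; go to S.
At S the remaining stops are R 11, Q 12, B 13, W 15, P 26; go to R.
At R the remaining stops are W 4, P 15, Q 21, B 24; go to W.
At W the remaining stops are P 11, Q 25, B 28; go to P.
At P the remaining stops are Q 36, B 39; go to Q.
At Q the remaining stops are B 5; go to B.
Return B→H: 18.
Total = 7 + 11 + 4 + 11 + 36 + 5 + 18 = 92.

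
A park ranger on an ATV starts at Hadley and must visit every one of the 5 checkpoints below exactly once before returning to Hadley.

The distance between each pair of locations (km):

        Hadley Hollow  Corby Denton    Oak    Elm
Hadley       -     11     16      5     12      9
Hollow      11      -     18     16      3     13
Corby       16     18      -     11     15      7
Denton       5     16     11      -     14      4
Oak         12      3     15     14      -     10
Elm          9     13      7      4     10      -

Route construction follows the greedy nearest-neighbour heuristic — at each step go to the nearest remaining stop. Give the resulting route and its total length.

Hadley → [Denton:5 / Elm:9 / Hollow:11 / Oak:12 / Corby:16] → Denton (5)
Denton → [Elm:4 / Corby:11 / Oak:14 / Hollow:16] → Elm (4)
Elm → [Corby:7 / Oak:10 / Hollow:13] → Corby (7)
Corby → [Oak:15 / Hollow:18] → Oak (15)
Oak → [Hollow:3] → Hollow (3)
Return Hollow→Hadley: 11.
Total = 5 + 4 + 7 + 15 + 3 + 11 = 45.

Nearest-neighbour total = 45 km; route Hadley → Denton → Elm → Corby → Oak → Hollow → Hadley.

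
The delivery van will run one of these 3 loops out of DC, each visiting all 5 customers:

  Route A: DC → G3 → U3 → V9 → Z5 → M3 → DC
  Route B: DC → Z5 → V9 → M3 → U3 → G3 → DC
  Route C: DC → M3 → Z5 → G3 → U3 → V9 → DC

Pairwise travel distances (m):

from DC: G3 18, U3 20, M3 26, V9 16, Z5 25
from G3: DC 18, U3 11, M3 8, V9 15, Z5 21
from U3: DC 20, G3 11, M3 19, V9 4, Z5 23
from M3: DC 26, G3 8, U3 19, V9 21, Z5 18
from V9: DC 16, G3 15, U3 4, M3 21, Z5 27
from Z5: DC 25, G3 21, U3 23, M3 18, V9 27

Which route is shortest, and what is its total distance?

Route A: 18 + 11 + 4 + 27 + 18 + 26 = 104
Route B: 25 + 27 + 21 + 19 + 11 + 18 = 121
Route C: 26 + 18 + 21 + 11 + 4 + 16 = 96

96 m — Route C is the shortest.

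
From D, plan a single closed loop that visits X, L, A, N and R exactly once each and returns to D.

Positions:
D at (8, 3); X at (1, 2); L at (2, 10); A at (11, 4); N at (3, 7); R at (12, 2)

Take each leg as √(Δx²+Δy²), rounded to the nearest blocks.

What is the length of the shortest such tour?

D - X - L - A - N - R - D: 7+8+11+9+10+4 = 49
D - X - L - A - R - N - D: 7+8+11+2+10+6 = 44
D - X - L - N - A - R - D: 7+8+3+9+2+4 = 33
D - X - L - N - R - A - D: 7+8+3+10+2+3 = 33
D - X - L - R - A - N - D: 7+8+13+2+9+6 = 45
D - X - L - R - N - A - D: 7+8+13+10+9+3 = 50
D - X - A - L - N - R - D: 7+10+11+3+10+4 = 45
D - X - A - L - R - N - D: 7+10+11+13+10+6 = 57
D - X - A - N - L - R - D: 7+10+9+3+13+4 = 46
D - X - A - N - R - L - D: 7+10+9+10+13+9 = 58
D - X - A - R - L - N - D: 7+10+2+13+3+6 = 41
D - X - A - R - N - L - D: 7+10+2+10+3+9 = 41
D - X - N - L - A - R - D: 7+5+3+11+2+4 = 32
D - X - N - L - R - A - D: 7+5+3+13+2+3 = 33
… (46 more)
The minimum is 32.
One optimal route: D → X → N → L → A → R → D (or its reverse).

Minimum total distance: 32 blocks.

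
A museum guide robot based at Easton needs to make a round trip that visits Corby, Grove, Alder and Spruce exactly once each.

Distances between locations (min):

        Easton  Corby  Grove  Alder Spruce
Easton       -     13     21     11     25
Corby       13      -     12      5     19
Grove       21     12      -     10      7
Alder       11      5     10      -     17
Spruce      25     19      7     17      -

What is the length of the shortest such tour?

Easton → Corby → Grove → Alder → Spruce → Easton: 13+12+10+17+25 = 77
Easton → Corby → Grove → Spruce → Alder → Easton: 13+12+7+17+11 = 60
Easton → Corby → Alder → Grove → Spruce → Easton: 13+5+10+7+25 = 60
Easton → Corby → Alder → Spruce → Grove → Easton: 13+5+17+7+21 = 63
Easton → Corby → Spruce → Grove → Alder → Easton: 13+19+7+10+11 = 60
Easton → Corby → Spruce → Alder → Grove → Easton: 13+19+17+10+21 = 80
Easton → Grove → Corby → Alder → Spruce → Easton: 21+12+5+17+25 = 80
Easton → Grove → Corby → Spruce → Alder → Easton: 21+12+19+17+11 = 80
Easton → Grove → Alder → Corby → Spruce → Easton: 21+10+5+19+25 = 80
Easton → Grove → Spruce → Corby → Alder → Easton: 21+7+19+5+11 = 63
Easton → Alder → Corby → Grove → Spruce → Easton: 11+5+12+7+25 = 60
Easton → Alder → Grove → Corby → Spruce → Easton: 11+10+12+19+25 = 77
The minimum is 60.
One optimal route: Easton → Corby → Grove → Spruce → Alder → Easton (or its reverse).

60 min — the shortest possible round trip.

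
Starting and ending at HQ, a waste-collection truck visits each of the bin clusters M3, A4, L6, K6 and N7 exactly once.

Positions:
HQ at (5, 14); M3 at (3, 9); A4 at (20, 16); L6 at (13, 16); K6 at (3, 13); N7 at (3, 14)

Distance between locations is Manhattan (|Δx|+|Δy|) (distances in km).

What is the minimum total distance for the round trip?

48 km — the shortest possible round trip.

There are 60 distinct closed tours to check (reversals are equivalent).
HQ → M3 → A4 → L6 → K6 → N7 → HQ: 7+24+7+13+1+2 = 54
HQ → M3 → A4 → L6 → N7 → K6 → HQ: 7+24+7+12+1+3 = 54
HQ → M3 → A4 → K6 → L6 → N7 → HQ: 7+24+20+13+12+2 = 78
HQ → M3 → A4 → K6 → N7 → L6 → HQ: 7+24+20+1+12+10 = 74
HQ → M3 → A4 → N7 → L6 → K6 → HQ: 7+24+19+12+13+3 = 78
HQ → M3 → A4 → N7 → K6 → L6 → HQ: 7+24+19+1+13+10 = 74
HQ → M3 → L6 → A4 → K6 → N7 → HQ: 7+17+7+20+1+2 = 54
HQ → M3 → L6 → A4 → N7 → K6 → HQ: 7+17+7+19+1+3 = 54
HQ → M3 → L6 → K6 → A4 → N7 → HQ: 7+17+13+20+19+2 = 78
HQ → M3 → L6 → K6 → N7 → A4 → HQ: 7+17+13+1+19+17 = 74
HQ → M3 → L6 → N7 → A4 → K6 → HQ: 7+17+12+19+20+3 = 78
HQ → M3 → L6 → N7 → K6 → A4 → HQ: 7+17+12+1+20+17 = 74
HQ → M3 → K6 → A4 → L6 → N7 → HQ: 7+4+20+7+12+2 = 52
HQ → M3 → K6 → A4 → N7 → L6 → HQ: 7+4+20+19+12+10 = 72
… (46 more)
HQ → M3 → K6 → N7 → A4 → L6 → HQ: 7+4+1+19+7+10 = 48  ← best
The minimum is 48.
One optimal route: HQ → M3 → K6 → N7 → A4 → L6 → HQ (or its reverse).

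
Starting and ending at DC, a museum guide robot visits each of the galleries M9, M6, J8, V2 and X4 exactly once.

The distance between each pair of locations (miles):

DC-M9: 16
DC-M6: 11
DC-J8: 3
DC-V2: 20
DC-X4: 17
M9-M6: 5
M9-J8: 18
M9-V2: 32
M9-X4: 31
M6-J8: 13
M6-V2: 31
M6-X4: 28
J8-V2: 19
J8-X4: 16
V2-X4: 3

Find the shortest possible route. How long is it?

DC → M9 → M6 → J8 → V2 → X4 → DC: 16+5+13+19+3+17 = 73
DC → M9 → M6 → J8 → X4 → V2 → DC: 16+5+13+16+3+20 = 73
DC → M9 → M6 → V2 → J8 → X4 → DC: 16+5+31+19+16+17 = 104
DC → M9 → M6 → V2 → X4 → J8 → DC: 16+5+31+3+16+3 = 74
DC → M9 → M6 → X4 → J8 → V2 → DC: 16+5+28+16+19+20 = 104
DC → M9 → M6 → X4 → V2 → J8 → DC: 16+5+28+3+19+3 = 74
DC → M9 → J8 → M6 → V2 → X4 → DC: 16+18+13+31+3+17 = 98
DC → M9 → J8 → M6 → X4 → V2 → DC: 16+18+13+28+3+20 = 98
DC → M9 → J8 → V2 → M6 → X4 → DC: 16+18+19+31+28+17 = 129
DC → M9 → J8 → V2 → X4 → M6 → DC: 16+18+19+3+28+11 = 95
DC → M9 → J8 → X4 → M6 → V2 → DC: 16+18+16+28+31+20 = 129
DC → M9 → J8 → X4 → V2 → M6 → DC: 16+18+16+3+31+11 = 95
DC → M9 → V2 → M6 → J8 → X4 → DC: 16+32+31+13+16+17 = 125
DC → M9 → V2 → M6 → X4 → J8 → DC: 16+32+31+28+16+3 = 126
… (46 more)
DC → M6 → M9 → V2 → X4 → J8 → DC: 11+5+32+3+16+3 = 70  ← best
The minimum is 70.
One optimal route: DC → M6 → M9 → V2 → X4 → J8 → DC (or its reverse).

Shortest round trip = 70 miles.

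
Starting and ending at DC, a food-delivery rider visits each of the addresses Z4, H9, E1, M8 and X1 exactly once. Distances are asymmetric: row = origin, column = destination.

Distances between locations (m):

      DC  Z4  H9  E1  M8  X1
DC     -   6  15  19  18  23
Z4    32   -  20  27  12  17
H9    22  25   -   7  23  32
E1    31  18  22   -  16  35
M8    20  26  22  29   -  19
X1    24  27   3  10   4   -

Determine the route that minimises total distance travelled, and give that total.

69 m — the shortest possible round trip.

DC→Z4→H9→E1→M8→X1→DC: 6+20+7+16+19+24 = 92
DC→Z4→H9→E1→X1→M8→DC: 6+20+7+35+4+20 = 92
DC→Z4→H9→M8→E1→X1→DC: 6+20+23+29+35+24 = 137
DC→Z4→H9→M8→X1→E1→DC: 6+20+23+19+10+31 = 109
DC→Z4→H9→X1→E1→M8→DC: 6+20+32+10+16+20 = 104
DC→Z4→H9→X1→M8→E1→DC: 6+20+32+4+29+31 = 122
DC→Z4→E1→H9→M8→X1→DC: 6+27+22+23+19+24 = 121
DC→Z4→E1→H9→X1→M8→DC: 6+27+22+32+4+20 = 111
DC→Z4→E1→M8→H9→X1→DC: 6+27+16+22+32+24 = 127
DC→Z4→E1→M8→X1→H9→DC: 6+27+16+19+3+22 = 93
DC→Z4→E1→X1→H9→M8→DC: 6+27+35+3+23+20 = 114
DC→Z4→E1→X1→M8→H9→DC: 6+27+35+4+22+22 = 116
DC→Z4→M8→H9→E1→X1→DC: 6+12+22+7+35+24 = 106
DC→Z4→M8→H9→X1→E1→DC: 6+12+22+32+10+31 = 113
… (106 more)
DC→Z4→X1→H9→E1→M8→DC: 6+17+3+7+16+20 = 69  ← best
The minimum is 69.
One optimal route: DC → Z4 → X1 → H9 → E1 → M8 → DC.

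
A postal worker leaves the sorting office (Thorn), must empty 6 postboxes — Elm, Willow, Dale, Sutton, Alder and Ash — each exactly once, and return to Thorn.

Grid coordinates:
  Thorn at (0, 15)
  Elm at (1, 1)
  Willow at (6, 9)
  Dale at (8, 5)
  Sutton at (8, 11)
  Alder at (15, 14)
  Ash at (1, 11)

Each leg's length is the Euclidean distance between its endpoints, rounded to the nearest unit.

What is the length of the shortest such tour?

52 — the shortest possible round trip.

Thorn - Elm - Willow - Dale - Sutton - Alder - Ash - Thorn: 14+9+4+6+8+14+4 = 59
Thorn - Elm - Willow - Dale - Sutton - Ash - Alder - Thorn: 14+9+4+6+7+14+15 = 69
Thorn - Elm - Willow - Dale - Alder - Sutton - Ash - Thorn: 14+9+4+11+8+7+4 = 57
Thorn - Elm - Willow - Dale - Alder - Ash - Sutton - Thorn: 14+9+4+11+14+7+9 = 68
Thorn - Elm - Willow - Dale - Ash - Sutton - Alder - Thorn: 14+9+4+9+7+8+15 = 66
Thorn - Elm - Willow - Dale - Ash - Alder - Sutton - Thorn: 14+9+4+9+14+8+9 = 67
Thorn - Elm - Willow - Sutton - Dale - Alder - Ash - Thorn: 14+9+3+6+11+14+4 = 61
Thorn - Elm - Willow - Sutton - Dale - Ash - Alder - Thorn: 14+9+3+6+9+14+15 = 70
… (352 more)
Thorn - Willow - Sutton - Alder - Dale - Elm - Ash - Thorn: 8+3+8+11+8+10+4 = 52  ← best
The minimum is 52.
One optimal route: Thorn → Willow → Sutton → Alder → Dale → Elm → Ash → Thorn (or its reverse).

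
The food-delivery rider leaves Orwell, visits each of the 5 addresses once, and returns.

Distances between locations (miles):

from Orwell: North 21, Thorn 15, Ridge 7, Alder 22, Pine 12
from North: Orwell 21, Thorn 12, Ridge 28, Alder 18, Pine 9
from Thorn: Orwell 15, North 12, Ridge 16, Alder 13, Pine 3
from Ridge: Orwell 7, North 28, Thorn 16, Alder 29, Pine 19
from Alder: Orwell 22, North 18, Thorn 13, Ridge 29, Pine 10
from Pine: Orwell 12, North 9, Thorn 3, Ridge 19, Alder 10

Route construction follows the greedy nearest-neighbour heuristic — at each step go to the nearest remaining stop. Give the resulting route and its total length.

Nearest-neighbour total = 75 miles; route Orwell → Ridge → Thorn → Pine → North → Alder → Orwell.

Orwell → [Ridge:7 / Pine:12 / Thorn:15 / North:21 / Alder:22] → Ridge (7)
Ridge → [Thorn:16 / Pine:19 / North:28 / Alder:29] → Thorn (16)
Thorn → [Pine:3 / North:12 / Alder:13] → Pine (3)
Pine → [North:9 / Alder:10] → North (9)
North → [Alder:18] → Alder (18)
Return Alder→Orwell: 22.
Total = 7 + 16 + 3 + 9 + 18 + 22 = 75.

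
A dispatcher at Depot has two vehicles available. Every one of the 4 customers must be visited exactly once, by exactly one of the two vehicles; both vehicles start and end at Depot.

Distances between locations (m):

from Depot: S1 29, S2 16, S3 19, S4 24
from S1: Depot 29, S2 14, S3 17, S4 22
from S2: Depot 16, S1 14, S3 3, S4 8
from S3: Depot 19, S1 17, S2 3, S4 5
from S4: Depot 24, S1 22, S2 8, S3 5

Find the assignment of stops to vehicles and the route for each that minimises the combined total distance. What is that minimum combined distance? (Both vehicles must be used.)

Try each way of splitting the stops between the two vehicles (each non-empty) and, for each split, find the best tour for each vehicle:
  {S1} + {S2, S3, S4}: 58 + 48 = 106
  {S2} + {S1, S3, S4}: 32 + 75 = 107
  {S1, S2} + {S3, S4}: 59 + 48 = 107
  {S3} + {S1, S2, S4}: 38 + 75 = 113
  {S1, S3} + {S2, S4}: 65 + 48 = 113
  {S2, S3} + {S1, S4}: 38 + 75 = 113
  … (7 splits in total)
Best: vehicle 1 Depot → S1 → Depot = 58; vehicle 2 Depot → S2 → S3 → S4 → Depot = 48; combined 106.

Minimum combined distance: 106 m.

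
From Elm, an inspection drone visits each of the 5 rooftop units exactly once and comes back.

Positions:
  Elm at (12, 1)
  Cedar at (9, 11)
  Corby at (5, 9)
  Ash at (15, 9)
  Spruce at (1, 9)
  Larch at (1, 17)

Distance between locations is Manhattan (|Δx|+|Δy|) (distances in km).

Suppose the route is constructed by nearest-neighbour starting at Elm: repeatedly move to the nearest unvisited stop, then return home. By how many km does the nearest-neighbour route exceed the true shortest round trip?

4 km longer than the optimal tour.

From Elm: Ash=11, Cedar=13, Corby=15, Spruce=19, Larch=27 → choose Ash (11).
From Ash: Cedar=8, Corby=10, Spruce=14, Larch=22 → choose Cedar (8).
From Cedar: Corby=6, Spruce=10, Larch=14 → choose Corby (6).
From Corby: Spruce=4, Larch=12 → choose Spruce (4).
From Spruce: Larch=8 → choose Larch (8).
NN route Elm → Ash → Cedar → Corby → Spruce → Larch → Elm costs 64.
Optimal: Elm → Cedar → Larch → Spruce → Corby → Ash → Elm costs 60 (by enumerating all 60 distinct tours).
Excess = 64 − 60 = 4.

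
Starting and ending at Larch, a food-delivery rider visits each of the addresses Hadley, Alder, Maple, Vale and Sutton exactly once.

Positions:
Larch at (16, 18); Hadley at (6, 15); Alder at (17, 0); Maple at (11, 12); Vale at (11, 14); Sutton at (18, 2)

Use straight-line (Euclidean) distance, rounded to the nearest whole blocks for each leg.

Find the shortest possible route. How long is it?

Shortest round trip = 48 blocks.

With 5 stops there are 5!/2 = 60 distinct round trips (a route and its reverse cost the same).
Larch→Hadley→Alder→Maple→Vale→Sutton→Larch: 10+19+13+2+14+16 = 74
Larch→Hadley→Alder→Maple→Sutton→Vale→Larch: 10+19+13+12+14+6 = 74
Larch→Hadley→Alder→Vale→Maple→Sutton→Larch: 10+19+15+2+12+16 = 74
Larch→Hadley→Alder→Vale→Sutton→Maple→Larch: 10+19+15+14+12+8 = 78
Larch→Hadley→Alder→Sutton→Maple→Vale→Larch: 10+19+2+12+2+6 = 51
Larch→Hadley→Alder→Sutton→Vale→Maple→Larch: 10+19+2+14+2+8 = 55
Larch→Hadley→Maple→Alder→Vale→Sutton→Larch: 10+6+13+15+14+16 = 74
Larch→Hadley→Maple→Alder→Sutton→Vale→Larch: 10+6+13+2+14+6 = 51
Larch→Hadley→Maple→Vale→Alder→Sutton→Larch: 10+6+2+15+2+16 = 51
Larch→Hadley→Maple→Vale→Sutton→Alder→Larch: 10+6+2+14+2+18 = 52
Larch→Hadley→Maple→Sutton→Alder→Vale→Larch: 10+6+12+2+15+6 = 51
Larch→Hadley→Maple→Sutton→Vale→Alder→Larch: 10+6+12+14+15+18 = 75
Larch→Hadley→Vale→Alder→Maple→Sutton→Larch: 10+5+15+13+12+16 = 71
Larch→Hadley→Vale→Alder→Sutton→Maple→Larch: 10+5+15+2+12+8 = 52
… (46 more)
Larch→Hadley→Vale→Maple→Alder→Sutton→Larch: 10+5+2+13+2+16 = 48  ← best
The minimum is 48.
One optimal route: Larch → Hadley → Vale → Maple → Alder → Sutton → Larch (or its reverse).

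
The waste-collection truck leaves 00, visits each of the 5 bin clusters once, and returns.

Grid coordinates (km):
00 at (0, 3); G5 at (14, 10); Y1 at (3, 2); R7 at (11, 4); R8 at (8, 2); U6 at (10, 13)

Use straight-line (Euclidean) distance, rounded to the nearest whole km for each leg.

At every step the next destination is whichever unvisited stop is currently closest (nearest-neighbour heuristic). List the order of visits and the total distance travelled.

Total distance 38 km via the nearest-neighbour route 00 → Y1 → R8 → R7 → G5 → U6 → 00.

00 → [Y1:3 / R8:8 / R7:11 / U6:14 / G5:16] → Y1 (3)
Y1 → [R8:5 / R7:8 / U6:13 / G5:14] → R8 (5)
R8 → [R7:4 / G5:10 / U6:11] → R7 (4)
R7 → [G5:7 / U6:9] → G5 (7)
G5 → [U6:5] → U6 (5)
Return U6→00: 14.
Total = 3 + 5 + 4 + 7 + 5 + 14 = 38.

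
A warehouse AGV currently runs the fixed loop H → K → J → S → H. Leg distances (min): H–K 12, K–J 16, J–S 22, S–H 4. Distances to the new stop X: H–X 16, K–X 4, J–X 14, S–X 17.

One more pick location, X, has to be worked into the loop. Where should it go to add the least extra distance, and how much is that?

Insertion cost between consecutive stops i–j is d(i,X) + d(X,j) − d(i,j):
  between H and K: 16 + 4 − 12 = 8
  between K and J: 4 + 14 − 16 = 2
  between J and S: 14 + 17 − 22 = 9
  between S and H: 17 + 16 − 4 = 29
Cheapest insertion is between K and J, adding 2.
New total = 54 + 2 = 56.

Minimum extra distance: 2 min, inserting X between K and J.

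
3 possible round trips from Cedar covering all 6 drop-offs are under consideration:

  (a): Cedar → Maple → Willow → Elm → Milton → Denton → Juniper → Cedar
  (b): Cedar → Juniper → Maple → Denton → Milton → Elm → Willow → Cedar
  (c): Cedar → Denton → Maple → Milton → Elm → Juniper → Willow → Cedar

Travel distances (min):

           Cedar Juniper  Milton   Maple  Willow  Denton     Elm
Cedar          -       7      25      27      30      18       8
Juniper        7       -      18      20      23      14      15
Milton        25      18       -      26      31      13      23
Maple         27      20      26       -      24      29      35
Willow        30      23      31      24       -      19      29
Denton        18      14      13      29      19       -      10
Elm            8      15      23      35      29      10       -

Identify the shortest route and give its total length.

(a): 27 + 24 + 29 + 23 + 13 + 14 + 7 = 137
(b): 7 + 20 + 29 + 13 + 23 + 29 + 30 = 151
(c): 18 + 29 + 26 + 23 + 15 + 23 + 30 = 164

Shortest is (a), total 137 min.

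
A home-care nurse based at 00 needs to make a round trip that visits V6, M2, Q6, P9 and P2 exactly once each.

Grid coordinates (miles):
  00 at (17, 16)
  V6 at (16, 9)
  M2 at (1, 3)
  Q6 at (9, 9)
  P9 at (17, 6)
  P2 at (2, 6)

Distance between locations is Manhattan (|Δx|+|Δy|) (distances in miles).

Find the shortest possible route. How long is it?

58 miles — the shortest possible round trip.

There are 60 distinct closed tours to check (reversals are equivalent).
00 - V6 - M2 - Q6 - P9 - P2 - 00: 8+21+14+11+15+25 = 94
00 - V6 - M2 - Q6 - P2 - P9 - 00: 8+21+14+10+15+10 = 78
00 - V6 - M2 - P9 - Q6 - P2 - 00: 8+21+19+11+10+25 = 94
00 - V6 - M2 - P9 - P2 - Q6 - 00: 8+21+19+15+10+15 = 88
00 - V6 - M2 - P2 - Q6 - P9 - 00: 8+21+4+10+11+10 = 64
00 - V6 - M2 - P2 - P9 - Q6 - 00: 8+21+4+15+11+15 = 74
00 - V6 - Q6 - M2 - P9 - P2 - 00: 8+7+14+19+15+25 = 88
00 - V6 - Q6 - M2 - P2 - P9 - 00: 8+7+14+4+15+10 = 58
00 - V6 - Q6 - P9 - M2 - P2 - 00: 8+7+11+19+4+25 = 74
00 - V6 - Q6 - P9 - P2 - M2 - 00: 8+7+11+15+4+29 = 74
00 - V6 - Q6 - P2 - M2 - P9 - 00: 8+7+10+4+19+10 = 58
00 - V6 - Q6 - P2 - P9 - M2 - 00: 8+7+10+15+19+29 = 88
00 - V6 - P9 - M2 - Q6 - P2 - 00: 8+4+19+14+10+25 = 80
00 - V6 - P9 - M2 - P2 - Q6 - 00: 8+4+19+4+10+15 = 60
… (46 more)
The minimum is 58.
One optimal route: 00 → V6 → Q6 → M2 → P2 → P9 → 00 (or its reverse).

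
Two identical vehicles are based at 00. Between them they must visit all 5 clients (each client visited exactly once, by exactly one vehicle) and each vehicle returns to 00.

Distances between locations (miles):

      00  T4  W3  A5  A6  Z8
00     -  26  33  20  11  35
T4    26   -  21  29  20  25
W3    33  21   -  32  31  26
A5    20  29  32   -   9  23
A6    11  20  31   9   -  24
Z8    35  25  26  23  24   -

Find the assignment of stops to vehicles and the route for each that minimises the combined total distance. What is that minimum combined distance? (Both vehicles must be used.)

Minimum combined distance: 138 miles.

There are 2^4 − 1 = 15 ways to divide the 5 stops into two non-empty groups. For each, the best each vehicle can do is its own shortest tour through its group:
  {T4} + {W3, A5, A6, Z8}: 52 + 102 = 154
  {W3} + {T4, A5, A6, Z8}: 66 + 94 = 160
  {T4, W3} + {A5, A6, Z8}: 80 + 78 = 158
  {A5} + {T4, W3, A6, Z8}: 40 + 108 = 148
  {T4, A5} + {W3, A6, Z8}: 75 + 94 = 169
  {W3, A5} + {T4, A6, Z8}: 85 + 86 = 171
  … (15 splits in total)
  {A6} + {T4, W3, A5, Z8}: 22 + 116 = 138  ← best
Best: vehicle 1 00 → A6 → 00 = 22; vehicle 2 00 → T4 → W3 → Z8 → A5 → 00 = 116; combined 138.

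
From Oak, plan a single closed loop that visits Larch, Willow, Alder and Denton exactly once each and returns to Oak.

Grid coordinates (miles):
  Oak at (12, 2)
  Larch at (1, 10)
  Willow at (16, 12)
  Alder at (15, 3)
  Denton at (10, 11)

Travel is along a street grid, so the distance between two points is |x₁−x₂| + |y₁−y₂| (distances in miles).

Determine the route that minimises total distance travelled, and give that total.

Oak→Larch→Willow→Alder→Denton→Oak: 19+17+10+13+11 = 70
Oak→Larch→Willow→Denton→Alder→Oak: 19+17+7+13+4 = 60
Oak→Larch→Alder→Willow→Denton→Oak: 19+21+10+7+11 = 68
Oak→Larch→Alder→Denton→Willow→Oak: 19+21+13+7+14 = 74
Oak→Larch→Denton→Willow→Alder→Oak: 19+10+7+10+4 = 50
Oak→Larch→Denton→Alder→Willow→Oak: 19+10+13+10+14 = 66
Oak→Willow→Larch→Alder→Denton→Oak: 14+17+21+13+11 = 76
Oak→Willow→Larch→Denton→Alder→Oak: 14+17+10+13+4 = 58
Oak→Willow→Alder→Larch→Denton→Oak: 14+10+21+10+11 = 66
Oak→Willow→Denton→Larch→Alder→Oak: 14+7+10+21+4 = 56
Oak→Alder→Larch→Willow→Denton→Oak: 4+21+17+7+11 = 60
Oak→Alder→Willow→Larch→Denton→Oak: 4+10+17+10+11 = 52
The minimum is 50.
One optimal route: Oak → Larch → Denton → Willow → Alder → Oak (or its reverse).

Shortest round trip = 50 miles.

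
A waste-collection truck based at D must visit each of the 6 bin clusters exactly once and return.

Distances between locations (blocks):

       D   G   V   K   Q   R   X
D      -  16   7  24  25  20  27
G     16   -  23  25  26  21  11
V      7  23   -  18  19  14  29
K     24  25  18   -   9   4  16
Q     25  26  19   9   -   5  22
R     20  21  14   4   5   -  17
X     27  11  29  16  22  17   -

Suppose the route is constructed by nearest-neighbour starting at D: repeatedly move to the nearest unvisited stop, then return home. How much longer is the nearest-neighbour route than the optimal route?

From D: V=7, G=16, R=20, K=24, Q=25, X=27 → choose V (7).
From V: R=14, K=18, Q=19, G=23, X=29 → choose R (14).
From R: K=4, Q=5, X=17, G=21 → choose K (4).
From K: Q=9, X=16, G=25 → choose Q (9).
From Q: X=22, G=26 → choose X (22).
From X: G=11 → choose G (11).
NN route D → V → R → K → Q → X → G → D costs 83.
Optimal: D → G → X → K → Q → R → V → D costs 78 (by enumerating all 360 distinct tours).
Excess = 83 − 78 = 5.

5 blocks longer than the optimal tour.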